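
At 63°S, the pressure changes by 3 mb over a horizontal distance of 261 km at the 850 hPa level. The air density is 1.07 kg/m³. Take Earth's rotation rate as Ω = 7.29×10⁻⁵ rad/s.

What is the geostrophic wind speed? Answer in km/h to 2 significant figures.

30 km/h

Coriolis parameter at 63°S:
f = 2Ω sin φ = 2 × 7.29×10⁻⁵ × sin 63° = 1.30×10⁻⁴ s⁻¹
Pressure gradient: |∂P/∂n| = 300 Pa / 261000 m = 1.15×10⁻³ Pa/m
Geostrophic balance (pressure-gradient force = Coriolis force):
V_g = (1/(fρ)) |∂P/∂n| = 1.15×10⁻³ / (1.30×10⁻⁴ × 1.07) = 8.27 m/s
Converting: 8.27 m/s × 3.6 = 30 km/h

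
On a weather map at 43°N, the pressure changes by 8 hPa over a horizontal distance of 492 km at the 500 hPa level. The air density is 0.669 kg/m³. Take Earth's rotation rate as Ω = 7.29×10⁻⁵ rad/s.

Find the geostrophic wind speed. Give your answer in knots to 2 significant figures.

Coriolis parameter at 43°N:
f = 2Ω sin φ = 2 × 7.29×10⁻⁵ × sin 43° = 9.94×10⁻⁵ s⁻¹
Pressure gradient: |∂P/∂n| = 800 Pa / 492000 m = 1.63×10⁻³ Pa/m
Geostrophic balance (pressure-gradient force = Coriolis force):
V_g = (1/(fρ)) |∂P/∂n| = 1.63×10⁻³ / (9.94×10⁻⁵ × 0.669) = 24.4 m/s
Converting: 24.4 m/s × 1.944 = 48 knots

48 knots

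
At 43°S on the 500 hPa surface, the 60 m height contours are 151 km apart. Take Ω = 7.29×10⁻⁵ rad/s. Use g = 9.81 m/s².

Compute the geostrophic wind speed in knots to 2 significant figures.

76 knots

Coriolis parameter at 43°S:
f = 2Ω sin φ = 2 × 7.29×10⁻⁵ × sin 43° = 9.94×10⁻⁵ s⁻¹
Height gradient: |∂Z/∂n| = 60 m / 151000 m = 3.97×10⁻⁴
On a pressure surface, geostrophic balance gives V_g = (g/f)|∂Z/∂n|:
V_g = 9.81 × 3.97×10⁻⁴ / 9.94×10⁻⁵ = 39.2 m/s
Converting: 39.2 m/s × 1.944 = 76 knots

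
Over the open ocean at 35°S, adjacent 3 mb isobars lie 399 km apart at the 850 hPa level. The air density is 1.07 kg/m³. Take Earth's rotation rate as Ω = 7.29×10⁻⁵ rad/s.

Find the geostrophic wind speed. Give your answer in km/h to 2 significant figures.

30 km/h

Coriolis parameter at 35°S:
f = 2Ω sin φ = 2 × 7.29×10⁻⁵ × sin 35° = 8.36×10⁻⁵ s⁻¹
Pressure gradient: |∂P/∂n| = 300 Pa / 399000 m = 7.52×10⁻⁴ Pa/m
Geostrophic balance (pressure-gradient force = Coriolis force):
V_g = (1/(fρ)) |∂P/∂n| = 7.52×10⁻⁴ / (8.36×10⁻⁵ × 1.07) = 8.40 m/s
Converting: 8.40 m/s × 3.6 = 30 km/h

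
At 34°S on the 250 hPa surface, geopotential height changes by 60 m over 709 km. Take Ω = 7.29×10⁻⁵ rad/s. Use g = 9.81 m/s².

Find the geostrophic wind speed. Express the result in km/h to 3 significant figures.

Coriolis parameter at 34°S:
f = 2Ω sin φ = 2 × 7.29×10⁻⁵ × sin 34° = 8.15×10⁻⁵ s⁻¹
Height gradient: |∂Z/∂n| = 60 m / 709000 m = 8.46×10⁻⁵
On a pressure surface, geostrophic balance gives V_g = (g/f)|∂Z/∂n|:
V_g = 9.81 × 8.46×10⁻⁵ / 8.15×10⁻⁵ = 10.2 m/s
Converting: 10.2 m/s × 3.6 = 36.7 km/h

36.7 km/h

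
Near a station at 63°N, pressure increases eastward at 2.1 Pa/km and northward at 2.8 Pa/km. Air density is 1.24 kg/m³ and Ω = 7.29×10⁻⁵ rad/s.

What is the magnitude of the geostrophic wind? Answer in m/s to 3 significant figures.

Coriolis parameter at 63°N:
f = 2Ω sin φ = 2 × 7.29×10⁻⁵ × sin 63° = 1.30×10⁻⁴ s⁻¹
Component geostrophic relations (x east, y north):
u_g = −(1/(fρ)) ∂P/∂y,  v_g = (1/(fρ)) ∂P/∂x
u_g = −(2.8×10⁻³)/(1.30×10⁻⁴ × 1.24) = −17.4 m/s;  v_g = (2.1×10⁻³)/(1.30×10⁻⁴ × 1.24) = 13.0 m/s
|V_g| = √(u_g² + v_g²) = 21.7 m/s

21.7 m/s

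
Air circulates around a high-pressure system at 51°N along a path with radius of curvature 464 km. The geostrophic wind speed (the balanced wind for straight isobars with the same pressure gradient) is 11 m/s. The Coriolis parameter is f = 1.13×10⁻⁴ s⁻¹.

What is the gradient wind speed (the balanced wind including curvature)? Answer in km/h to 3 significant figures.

56.5 km/h

Around a high, pressure-gradient force acts outward with centrifugal, so Coriolis balances both:
fV = (1/ρ)|∂P/∂n| + V²/R  →  V² − fR·V + fR·V_g = 0
With fR = 1.13×10⁻⁴ × 464×10³ m = 52.4 m/s:
V = [fR − √((fR)² − 4 fR V_g)]/2 = [52.4 − √(52.4² − 4×52.4×11)]/2 = 15.7 m/s
Supergeostrophic (V > V_g = 11 m/s), as expected around a high.
Converting: 15.7 m/s × 3.6 = 56.5 km/h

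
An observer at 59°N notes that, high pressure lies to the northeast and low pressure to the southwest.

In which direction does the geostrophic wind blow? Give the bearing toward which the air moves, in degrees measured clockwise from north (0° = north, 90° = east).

The pressure-gradient force points toward the southwest (bearing 225°).
Geostrophic balance: in the Northern Hemisphere the Coriolis force deflects motion to the right, so the geostrophic wind blows 90° to the right of the pressure-gradient force (low pressure on the left).
Rotating 225° by 90° clockwise gives 315° — the wind blows toward the northwest.

315°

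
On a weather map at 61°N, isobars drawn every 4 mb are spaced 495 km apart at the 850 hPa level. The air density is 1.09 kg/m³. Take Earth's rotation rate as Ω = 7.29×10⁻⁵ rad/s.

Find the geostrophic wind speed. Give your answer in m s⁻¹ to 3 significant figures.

Coriolis parameter at 61°N:
f = 2Ω sin φ = 2 × 7.29×10⁻⁵ × sin 61° = 1.28×10⁻⁴ s⁻¹
Pressure gradient: |∂P/∂n| = 400 Pa / 495000 m = 8.08×10⁻⁴ Pa/m
Geostrophic balance (pressure-gradient force = Coriolis force):
V_g = (1/(fρ)) |∂P/∂n| = 8.08×10⁻⁴ / (1.28×10⁻⁴ × 1.09) = 5.81 m/s

5.81 m s⁻¹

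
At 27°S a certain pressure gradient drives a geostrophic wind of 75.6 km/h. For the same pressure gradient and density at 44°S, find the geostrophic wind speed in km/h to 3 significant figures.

With the same pressure gradient and density, V_g ∝ 1/f ∝ 1/sin φ.
V₂ = V₁ · sin φ₁ / sin φ₂ = 75.6 × sin 27° / sin 44°
V₂ = 75.6 × 0.4540/0.6947 = 49.4 km/h

49.4 km/h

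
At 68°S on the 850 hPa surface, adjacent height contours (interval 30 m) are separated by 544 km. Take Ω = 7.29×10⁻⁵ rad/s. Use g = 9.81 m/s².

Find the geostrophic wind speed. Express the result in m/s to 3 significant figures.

Coriolis parameter at 68°S:
f = 2Ω sin φ = 2 × 7.29×10⁻⁵ × sin 68° = 1.35×10⁻⁴ s⁻¹
Height gradient: |∂Z/∂n| = 30 m / 544000 m = 5.51×10⁻⁵
On a pressure surface, geostrophic balance gives V_g = (g/f)|∂Z/∂n|:
V_g = 9.81 × 5.51×10⁻⁵ / 1.35×10⁻⁴ = 4.00 m/s

4.00 m/s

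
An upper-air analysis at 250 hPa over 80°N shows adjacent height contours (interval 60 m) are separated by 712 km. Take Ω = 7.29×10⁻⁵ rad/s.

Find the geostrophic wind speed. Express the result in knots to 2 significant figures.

11 knots

Coriolis parameter at 80°N:
f = 2Ω sin φ = 2 × 7.29×10⁻⁵ × sin 80° = 1.44×10⁻⁴ s⁻¹
Height gradient: |∂Z/∂n| = 60 m / 712000 m = 8.43×10⁻⁵
On a pressure surface, geostrophic balance gives V_g = (g/f)|∂Z/∂n|:
V_g = 9.81 × 8.43×10⁻⁵ / 1.44×10⁻⁴ = 5.76 m/s
Converting: 5.76 m/s × 1.944 = 11 knots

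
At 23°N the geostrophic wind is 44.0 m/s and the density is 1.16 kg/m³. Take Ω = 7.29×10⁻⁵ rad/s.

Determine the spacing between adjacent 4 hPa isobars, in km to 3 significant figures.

Coriolis parameter at 23°N:
f = 2Ω sin φ = 2 × 7.29×10⁻⁵ × sin 23° = 5.70×10⁻⁵ s⁻¹
Geostrophic balance rearranged: |∂P/∂n| = f ρ V_g
|∂P/∂n| = 5.70×10⁻⁵ × 1.16 × 44.0 = 2.91×10⁻³ Pa/m
Isobar spacing: Δn = ΔP/|∂P/∂n| = 400 Pa / 2.91×10⁻³ Pa/m = 137567 m ≈ 138 km

138 km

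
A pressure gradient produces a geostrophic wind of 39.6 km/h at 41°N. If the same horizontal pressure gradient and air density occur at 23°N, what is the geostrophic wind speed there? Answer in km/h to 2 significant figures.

With the same pressure gradient and density, V_g ∝ 1/f ∝ 1/sin φ.
V₂ = V₁ · sin φ₁ / sin φ₂ = 39.6 × sin 41° / sin 23°
V₂ = 39.6 × 0.6561/0.3907 = 66 km/h

66 km/h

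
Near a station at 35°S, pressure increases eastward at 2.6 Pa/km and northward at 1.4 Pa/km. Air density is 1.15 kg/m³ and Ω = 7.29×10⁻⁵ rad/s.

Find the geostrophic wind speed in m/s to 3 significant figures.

30.7 m/s

Coriolis parameter at 35°S:
f = 2Ω sin φ = 2 × 7.29×10⁻⁵ × sin 35° = 8.36×10⁻⁵ s⁻¹
In the Southern Hemisphere f is negative: f = −8.36×10⁻⁵ s⁻¹.
Component geostrophic relations (x east, y north):
u_g = −(1/(fρ)) ∂P/∂y,  v_g = (1/(fρ)) ∂P/∂x
u_g = −(1.4×10⁻³)/(−8.36×10⁻⁵ × 1.15) = 14.6 m/s;  v_g = (2.6×10⁻³)/(−8.36×10⁻⁵ × 1.15) = −27.0 m/s
|V_g| = √(u_g² + v_g²) = 30.7 m/s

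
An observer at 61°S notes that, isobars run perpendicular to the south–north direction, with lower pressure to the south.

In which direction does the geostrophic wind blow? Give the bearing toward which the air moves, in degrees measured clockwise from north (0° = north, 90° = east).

090°

The pressure-gradient force points toward the south (bearing 180°).
Geostrophic balance: in the Southern Hemisphere the Coriolis force deflects motion to the left, so the geostrophic wind blows 90° to the left of the pressure-gradient force (low pressure on the right).
Rotating 180° by 90° counterclockwise gives 090° — the wind blows toward the east.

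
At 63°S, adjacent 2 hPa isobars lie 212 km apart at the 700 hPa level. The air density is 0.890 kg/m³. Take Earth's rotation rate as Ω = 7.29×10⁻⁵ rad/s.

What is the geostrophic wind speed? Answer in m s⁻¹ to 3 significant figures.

Coriolis parameter at 63°S:
f = 2Ω sin φ = 2 × 7.29×10⁻⁵ × sin 63° = 1.30×10⁻⁴ s⁻¹
Pressure gradient: |∂P/∂n| = 200 Pa / 212000 m = 9.43×10⁻⁴ Pa/m
Geostrophic balance (pressure-gradient force = Coriolis force):
V_g = (1/(fρ)) |∂P/∂n| = 9.43×10⁻⁴ / (1.30×10⁻⁴ × 0.890) = 8.16 m/s

8.16 m s⁻¹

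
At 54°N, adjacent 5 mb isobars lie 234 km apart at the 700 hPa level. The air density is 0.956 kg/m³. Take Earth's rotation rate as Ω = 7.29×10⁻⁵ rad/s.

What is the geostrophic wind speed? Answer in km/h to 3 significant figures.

68.2 km/h

Coriolis parameter at 54°N:
f = 2Ω sin φ = 2 × 7.29×10⁻⁵ × sin 54° = 1.18×10⁻⁴ s⁻¹
Pressure gradient: |∂P/∂n| = 500 Pa / 234000 m = 2.14×10⁻³ Pa/m
Geostrophic balance (pressure-gradient force = Coriolis force):
V_g = (1/(fρ)) |∂P/∂n| = 2.14×10⁻³ / (1.18×10⁻⁴ × 0.956) = 18.9 m/s
Converting: 18.9 m/s × 3.6 = 68.2 km/h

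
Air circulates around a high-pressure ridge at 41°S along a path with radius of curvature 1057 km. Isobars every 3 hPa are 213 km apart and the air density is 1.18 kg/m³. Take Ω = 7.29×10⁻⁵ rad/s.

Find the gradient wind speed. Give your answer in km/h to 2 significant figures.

Coriolis parameter at 41°S:
f = 2Ω sin φ = 2 × 7.29×10⁻⁵ × sin 41° = 9.57×10⁻⁵ s⁻¹
Pressure gradient: |∂P/∂n| = 300 Pa / 213000 m = 1.41×10⁻³ Pa/m
Geostrophic speed: V_g = |∂P/∂n|/(fρ) = 1.41×10⁻³/(9.57×10⁻⁵ × 1.18) = 12.5 m/s
Around a high, pressure-gradient force acts outward with centrifugal, so Coriolis balances both:
fV = (1/ρ)|∂P/∂n| + V²/R  →  V² − fR·V + fR·V_g = 0
With fR = 9.57×10⁻⁵ × 1057×10³ m = 101 m/s:
V = [fR − √((fR)² − 4 fR V_g)]/2 = [101 − √(101² − 4×101×12.5)]/2 = 14.6 m/s
Supergeostrophic (V > V_g = 12.5 m/s), as expected around a high.
Converting: 14.6 m/s × 3.6 = 52 km/h

52 km/h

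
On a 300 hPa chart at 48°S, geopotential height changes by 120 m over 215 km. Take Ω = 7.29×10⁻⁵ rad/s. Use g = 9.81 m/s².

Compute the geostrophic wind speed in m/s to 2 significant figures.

51 m/s

Coriolis parameter at 48°S:
f = 2Ω sin φ = 2 × 7.29×10⁻⁵ × sin 48° = 1.08×10⁻⁴ s⁻¹
Height gradient: |∂Z/∂n| = 120 m / 215000 m = 5.58×10⁻⁴
On a pressure surface, geostrophic balance gives V_g = (g/f)|∂Z/∂n|:
V_g = 9.81 × 5.58×10⁻⁴ / 1.08×10⁻⁴ = 50.5 m/s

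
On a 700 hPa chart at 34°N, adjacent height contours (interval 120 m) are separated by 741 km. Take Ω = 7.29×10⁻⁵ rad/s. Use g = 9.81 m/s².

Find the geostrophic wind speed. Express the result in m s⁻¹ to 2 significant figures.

Coriolis parameter at 34°N:
f = 2Ω sin φ = 2 × 7.29×10⁻⁵ × sin 34° = 8.15×10⁻⁵ s⁻¹
Height gradient: |∂Z/∂n| = 120 m / 741000 m = 1.62×10⁻⁴
On a pressure surface, geostrophic balance gives V_g = (g/f)|∂Z/∂n|:
V_g = 9.81 × 1.62×10⁻⁴ / 8.15×10⁻⁵ = 19.5 m/s

19 m s⁻¹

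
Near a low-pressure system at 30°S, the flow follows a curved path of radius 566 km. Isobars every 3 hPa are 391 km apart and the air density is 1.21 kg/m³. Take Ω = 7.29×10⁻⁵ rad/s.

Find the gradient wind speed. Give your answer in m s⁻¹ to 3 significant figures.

Coriolis parameter at 30°S:
f = 2Ω sin φ = 2 × 7.29×10⁻⁵ × sin 30° = 7.29×10⁻⁵ s⁻¹
Pressure gradient: |∂P/∂n| = 300 Pa / 391000 m = 7.67×10⁻⁴ Pa/m
Geostrophic speed: V_g = |∂P/∂n|/(fρ) = 7.67×10⁻⁴/(7.29×10⁻⁵ × 1.21) = 8.70 m/s
Around a low, centrifugal force acts outward with Coriolis, so pressure-gradient force balances both:
(1/ρ)|∂P/∂n| = fV + V²/R  →  V² + fR·V − fR·V_g = 0
With fR = 7.29×10⁻⁵ × 566×10³ m = 41.3 m/s:
V = [−fR + √((fR)² + 4 fR V_g)]/2 = [−41.3 + √(41.3² + 4×41.3×8.7)]/2 = 7.38 m/s
Subgeostrophic (V < V_g = 8.7 m/s), as expected around a low.

7.38 m s⁻¹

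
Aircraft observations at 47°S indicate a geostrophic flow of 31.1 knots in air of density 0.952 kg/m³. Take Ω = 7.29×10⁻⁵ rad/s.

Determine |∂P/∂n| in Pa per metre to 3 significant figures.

Coriolis parameter at 47°S:
f = 2Ω sin φ = 2 × 7.29×10⁻⁵ × sin 47° = 1.07×10⁻⁴ s⁻¹
Wind speed in SI: 31.1 knots = 16.0 m/s
Geostrophic balance rearranged: |∂P/∂n| = f ρ V_g
|∂P/∂n| = 1.07×10⁻⁴ × 0.952 × 16.0 = 1.62×10⁻³ Pa/m

1.62×10⁻³ Pa/m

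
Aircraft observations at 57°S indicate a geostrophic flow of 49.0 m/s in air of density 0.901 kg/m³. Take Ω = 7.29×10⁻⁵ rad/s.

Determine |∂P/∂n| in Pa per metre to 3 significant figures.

Coriolis parameter at 57°S:
f = 2Ω sin φ = 2 × 7.29×10⁻⁵ × sin 57° = 1.22×10⁻⁴ s⁻¹
Geostrophic balance rearranged: |∂P/∂n| = f ρ V_g
|∂P/∂n| = 1.22×10⁻⁴ × 0.901 × 49.0 = 5.40×10⁻³ Pa/m

5.40×10⁻³ Pa/m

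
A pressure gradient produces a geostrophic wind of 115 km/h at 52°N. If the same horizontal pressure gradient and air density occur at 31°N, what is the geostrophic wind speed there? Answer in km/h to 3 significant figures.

176 km/h

With the same pressure gradient and density, V_g ∝ 1/f ∝ 1/sin φ.
V₂ = V₁ · sin φ₁ / sin φ₂ = 115 × sin 52° / sin 31°
V₂ = 115 × 0.7880/0.5150 = 176 km/h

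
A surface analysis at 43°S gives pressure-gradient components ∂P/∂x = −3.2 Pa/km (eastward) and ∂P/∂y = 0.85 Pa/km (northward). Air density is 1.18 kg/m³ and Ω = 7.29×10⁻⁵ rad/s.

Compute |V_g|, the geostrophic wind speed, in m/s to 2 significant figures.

Coriolis parameter at 43°S:
f = 2Ω sin φ = 2 × 7.29×10⁻⁵ × sin 43° = 9.94×10⁻⁵ s⁻¹
In the Southern Hemisphere f is negative: f = −9.94×10⁻⁵ s⁻¹.
Component geostrophic relations (x east, y north):
u_g = −(1/(fρ)) ∂P/∂y,  v_g = (1/(fρ)) ∂P/∂x
u_g = −(0.85×10⁻³)/(−9.94×10⁻⁵ × 1.18) = 7.24 m/s;  v_g = (−3.2×10⁻³)/(−9.94×10⁻⁵ × 1.18) = 27.3 m/s
|V_g| = √(u_g² + v_g²) = 28.2 m/s

28 m/s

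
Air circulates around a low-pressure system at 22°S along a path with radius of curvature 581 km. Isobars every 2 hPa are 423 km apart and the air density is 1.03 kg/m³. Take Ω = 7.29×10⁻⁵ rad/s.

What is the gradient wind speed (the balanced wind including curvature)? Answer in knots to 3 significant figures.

Coriolis parameter at 22°S:
f = 2Ω sin φ = 2 × 7.29×10⁻⁵ × sin 22° = 5.46×10⁻⁵ s⁻¹
Pressure gradient: |∂P/∂n| = 200 Pa / 423000 m = 4.73×10⁻⁴ Pa/m
Geostrophic speed: V_g = |∂P/∂n|/(fρ) = 4.73×10⁻⁴/(5.46×10⁻⁵ × 1.03) = 8.40 m/s
Around a low, centrifugal force acts outward with Coriolis, so pressure-gradient force balances both:
(1/ρ)|∂P/∂n| = fV + V²/R  →  V² + fR·V − fR·V_g = 0
With fR = 5.46×10⁻⁵ × 581×10³ m = 31.7 m/s:
V = [−fR + √((fR)² + 4 fR V_g)]/2 = [−31.7 + √(31.7² + 4×31.7×8.4)]/2 = 6.9 m/s
Subgeostrophic (V < V_g = 8.4 m/s), as expected around a low.
Converting: 6.9 m/s × 1.944 = 13.4 knots

13.4 knots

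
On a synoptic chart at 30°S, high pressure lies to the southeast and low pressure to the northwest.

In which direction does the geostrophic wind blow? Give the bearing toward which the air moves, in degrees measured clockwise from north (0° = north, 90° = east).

The pressure-gradient force points toward the northwest (bearing 315°).
Geostrophic balance: in the Southern Hemisphere the Coriolis force deflects motion to the left, so the geostrophic wind blows 90° to the left of the pressure-gradient force (low pressure on the right).
Rotating 315° by 90° counterclockwise gives 225° — the wind blows toward the southwest.

225°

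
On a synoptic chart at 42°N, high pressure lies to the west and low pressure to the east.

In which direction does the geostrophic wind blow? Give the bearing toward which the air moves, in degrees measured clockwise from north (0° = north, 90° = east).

The pressure-gradient force points toward the east (bearing 090°).
Geostrophic balance: in the Northern Hemisphere the Coriolis force deflects motion to the right, so the geostrophic wind blows 90° to the right of the pressure-gradient force (low pressure on the left).
Rotating 090° by 90° clockwise gives 180° — the wind blows toward the south.

180°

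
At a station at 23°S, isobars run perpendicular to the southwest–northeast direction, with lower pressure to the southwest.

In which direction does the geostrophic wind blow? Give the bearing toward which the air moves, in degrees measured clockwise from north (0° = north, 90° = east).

135°

The pressure-gradient force points toward the southwest (bearing 225°).
Geostrophic balance: in the Southern Hemisphere the Coriolis force deflects motion to the left, so the geostrophic wind blows 90° to the left of the pressure-gradient force (low pressure on the right).
Rotating 225° by 90° counterclockwise gives 135° — the wind blows toward the southeast.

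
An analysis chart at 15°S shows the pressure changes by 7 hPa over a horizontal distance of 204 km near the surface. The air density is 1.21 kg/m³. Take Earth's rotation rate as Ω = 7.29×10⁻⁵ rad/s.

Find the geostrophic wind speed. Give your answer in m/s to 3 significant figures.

Coriolis parameter at 15°S:
f = 2Ω sin φ = 2 × 7.29×10⁻⁵ × sin 15° = 3.77×10⁻⁵ s⁻¹
Pressure gradient: |∂P/∂n| = 700 Pa / 204000 m = 3.43×10⁻³ Pa/m
Geostrophic balance (pressure-gradient force = Coriolis force):
V_g = (1/(fρ)) |∂P/∂n| = 3.43×10⁻³ / (3.77×10⁻⁵ × 1.21) = 75.1 m/s

75.1 m/s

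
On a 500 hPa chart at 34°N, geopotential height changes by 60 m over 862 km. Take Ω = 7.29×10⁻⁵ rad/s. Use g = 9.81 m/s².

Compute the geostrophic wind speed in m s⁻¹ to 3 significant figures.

8.38 m s⁻¹

Coriolis parameter at 34°N:
f = 2Ω sin φ = 2 × 7.29×10⁻⁵ × sin 34° = 8.15×10⁻⁵ s⁻¹
Height gradient: |∂Z/∂n| = 60 m / 862000 m = 6.96×10⁻⁵
On a pressure surface, geostrophic balance gives V_g = (g/f)|∂Z/∂n|:
V_g = 9.81 × 6.96×10⁻⁵ / 8.15×10⁻⁵ = 8.38 m/s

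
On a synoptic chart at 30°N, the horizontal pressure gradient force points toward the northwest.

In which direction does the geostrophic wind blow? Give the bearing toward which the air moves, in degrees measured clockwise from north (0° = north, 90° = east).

045°

The pressure-gradient force points toward the northwest (bearing 315°).
Geostrophic balance: in the Northern Hemisphere the Coriolis force deflects motion to the right, so the geostrophic wind blows 90° to the right of the pressure-gradient force (low pressure on the left).
Rotating 315° by 90° clockwise gives 045° — the wind blows toward the northeast.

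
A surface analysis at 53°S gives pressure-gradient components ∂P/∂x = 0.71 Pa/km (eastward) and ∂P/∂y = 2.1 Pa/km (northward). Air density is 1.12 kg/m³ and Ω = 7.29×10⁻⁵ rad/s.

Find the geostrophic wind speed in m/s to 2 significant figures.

17 m/s

Coriolis parameter at 53°S:
f = 2Ω sin φ = 2 × 7.29×10⁻⁵ × sin 53° = 1.16×10⁻⁴ s⁻¹
In the Southern Hemisphere f is negative: f = −1.16×10⁻⁴ s⁻¹.
Component geostrophic relations (x east, y north):
u_g = −(1/(fρ)) ∂P/∂y,  v_g = (1/(fρ)) ∂P/∂x
u_g = −(2.1×10⁻³)/(−1.16×10⁻⁴ × 1.12) = 16.1 m/s;  v_g = (0.71×10⁻³)/(−1.16×10⁻⁴ × 1.12) = −5.44 m/s
|V_g| = √(u_g² + v_g²) = 17.0 m/s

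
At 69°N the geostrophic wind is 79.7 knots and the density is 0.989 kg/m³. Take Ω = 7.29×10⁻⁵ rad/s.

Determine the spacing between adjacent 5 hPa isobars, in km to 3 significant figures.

Coriolis parameter at 69°N:
f = 2Ω sin φ = 2 × 7.29×10⁻⁵ × sin 69° = 1.36×10⁻⁴ s⁻¹
Wind speed in SI: 79.7 knots = 41.0 m/s
Geostrophic balance rearranged: |∂P/∂n| = f ρ V_g
|∂P/∂n| = 1.36×10⁻⁴ × 0.989 × 41.0 = 5.52×10⁻³ Pa/m
Isobar spacing: Δn = ΔP/|∂P/∂n| = 500 Pa / 5.52×10⁻³ Pa/m = 90587 m ≈ 90.6 km

90.6 km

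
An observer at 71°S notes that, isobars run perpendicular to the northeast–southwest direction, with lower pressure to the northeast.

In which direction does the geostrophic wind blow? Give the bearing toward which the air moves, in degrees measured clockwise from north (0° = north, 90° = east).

The pressure-gradient force points toward the northeast (bearing 045°).
Geostrophic balance: in the Southern Hemisphere the Coriolis force deflects motion to the left, so the geostrophic wind blows 90° to the left of the pressure-gradient force (low pressure on the right).
Rotating 045° by 90° counterclockwise gives 315° — the wind blows toward the northwest.

315°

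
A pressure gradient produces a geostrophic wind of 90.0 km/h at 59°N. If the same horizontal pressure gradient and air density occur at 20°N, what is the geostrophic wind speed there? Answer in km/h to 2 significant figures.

With the same pressure gradient and density, V_g ∝ 1/f ∝ 1/sin φ.
V₂ = V₁ · sin φ₁ / sin φ₂ = 90.0 × sin 59° / sin 20°
V₂ = 90.0 × 0.8572/0.3420 = 230 km/h

230 km/h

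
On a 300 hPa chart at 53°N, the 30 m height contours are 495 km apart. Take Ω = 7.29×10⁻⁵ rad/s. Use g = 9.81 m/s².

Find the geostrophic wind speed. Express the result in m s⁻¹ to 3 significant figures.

5.11 m s⁻¹

Coriolis parameter at 53°N:
f = 2Ω sin φ = 2 × 7.29×10⁻⁵ × sin 53° = 1.16×10⁻⁴ s⁻¹
Height gradient: |∂Z/∂n| = 30 m / 495000 m = 6.06×10⁻⁵
On a pressure surface, geostrophic balance gives V_g = (g/f)|∂Z/∂n|:
V_g = 9.81 × 6.06×10⁻⁵ / 1.16×10⁻⁴ = 5.11 m/s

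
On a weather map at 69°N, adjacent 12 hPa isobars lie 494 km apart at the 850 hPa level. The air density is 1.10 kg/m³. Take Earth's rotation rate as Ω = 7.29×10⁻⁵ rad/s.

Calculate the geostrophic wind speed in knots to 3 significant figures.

Coriolis parameter at 69°N:
f = 2Ω sin φ = 2 × 7.29×10⁻⁵ × sin 69° = 1.36×10⁻⁴ s⁻¹
Pressure gradient: |∂P/∂n| = 1200 Pa / 494000 m = 2.43×10⁻³ Pa/m
Geostrophic balance (pressure-gradient force = Coriolis force):
V_g = (1/(fρ)) |∂P/∂n| = 2.43×10⁻³ / (1.36×10⁻⁴ × 1.10) = 16.2 m/s
Converting: 16.2 m/s × 1.944 = 31.5 knots

31.5 knots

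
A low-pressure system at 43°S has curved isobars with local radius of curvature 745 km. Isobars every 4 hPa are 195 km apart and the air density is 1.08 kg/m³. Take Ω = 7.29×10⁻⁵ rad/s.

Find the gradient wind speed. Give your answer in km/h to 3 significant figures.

56.7 km/h

Coriolis parameter at 43°S:
f = 2Ω sin φ = 2 × 7.29×10⁻⁵ × sin 43° = 9.94×10⁻⁵ s⁻¹
Pressure gradient: |∂P/∂n| = 400 Pa / 195000 m = 2.05×10⁻³ Pa/m
Geostrophic speed: V_g = |∂P/∂n|/(fρ) = 2.05×10⁻³/(9.94×10⁻⁵ × 1.08) = 19.1 m/s
Around a low, centrifugal force acts outward with Coriolis, so pressure-gradient force balances both:
(1/ρ)|∂P/∂n| = fV + V²/R  →  V² + fR·V − fR·V_g = 0
With fR = 9.94×10⁻⁵ × 745×10³ m = 74.1 m/s:
V = [−fR + √((fR)² + 4 fR V_g)]/2 = [−74.1 + √(74.1² + 4×74.1×19.1)]/2 = 15.8 m/s
Subgeostrophic (V < V_g = 19.1 m/s), as expected around a low.
Converting: 15.8 m/s × 3.6 = 56.7 km/h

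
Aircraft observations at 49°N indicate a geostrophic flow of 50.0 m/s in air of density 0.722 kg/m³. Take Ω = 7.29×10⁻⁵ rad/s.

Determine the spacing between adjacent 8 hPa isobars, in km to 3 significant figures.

Coriolis parameter at 49°N:
f = 2Ω sin φ = 2 × 7.29×10⁻⁵ × sin 49° = 1.10×10⁻⁴ s⁻¹
Geostrophic balance rearranged: |∂P/∂n| = f ρ V_g
|∂P/∂n| = 1.10×10⁻⁴ × 0.722 × 50.0 = 3.97×10⁻³ Pa/m
Isobar spacing: Δn = ΔP/|∂P/∂n| = 800 Pa / 3.97×10⁻³ Pa/m = 201393 m ≈ 201 km

201 km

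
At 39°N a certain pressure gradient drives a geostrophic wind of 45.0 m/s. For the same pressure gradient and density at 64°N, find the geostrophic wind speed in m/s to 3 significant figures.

31.5 m/s

With the same pressure gradient and density, V_g ∝ 1/f ∝ 1/sin φ.
V₂ = V₁ · sin φ₁ / sin φ₂ = 45.0 × sin 39° / sin 64°
V₂ = 45.0 × 0.6293/0.8988 = 31.5 m/s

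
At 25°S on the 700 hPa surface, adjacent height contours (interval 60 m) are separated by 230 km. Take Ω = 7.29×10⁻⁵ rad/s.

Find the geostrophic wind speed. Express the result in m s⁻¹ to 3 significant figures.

41.5 m s⁻¹

Coriolis parameter at 25°S:
f = 2Ω sin φ = 2 × 7.29×10⁻⁵ × sin 25° = 6.16×10⁻⁵ s⁻¹
Height gradient: |∂Z/∂n| = 60 m / 230000 m = 2.61×10⁻⁴
On a pressure surface, geostrophic balance gives V_g = (g/f)|∂Z/∂n|:
V_g = 9.81 × 2.61×10⁻⁴ / 6.16×10⁻⁵ = 41.5 m/s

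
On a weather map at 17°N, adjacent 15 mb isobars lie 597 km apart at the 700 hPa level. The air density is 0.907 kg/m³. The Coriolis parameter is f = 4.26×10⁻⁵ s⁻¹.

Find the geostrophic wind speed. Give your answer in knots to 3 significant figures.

Pressure gradient: |∂P/∂n| = 1500 Pa / 597000 m = 2.51×10⁻³ Pa/m
Geostrophic balance (pressure-gradient force = Coriolis force):
V_g = (1/(fρ)) |∂P/∂n| = 2.51×10⁻³ / (4.26×10⁻⁵ × 0.907) = 65.0 m/s
Converting: 65.0 m/s × 1.944 = 126 knots

126 knots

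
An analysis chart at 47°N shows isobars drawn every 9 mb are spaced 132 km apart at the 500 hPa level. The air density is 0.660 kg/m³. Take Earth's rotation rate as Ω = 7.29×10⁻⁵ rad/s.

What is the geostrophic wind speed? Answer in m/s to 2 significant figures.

Coriolis parameter at 47°N:
f = 2Ω sin φ = 2 × 7.29×10⁻⁵ × sin 47° = 1.07×10⁻⁴ s⁻¹
Pressure gradient: |∂P/∂n| = 900 Pa / 132000 m = 6.82×10⁻³ Pa/m
Geostrophic balance (pressure-gradient force = Coriolis force):
V_g = (1/(fρ)) |∂P/∂n| = 6.82×10⁻³ / (1.07×10⁻⁴ × 0.660) = 96.9 m/s

97 m/s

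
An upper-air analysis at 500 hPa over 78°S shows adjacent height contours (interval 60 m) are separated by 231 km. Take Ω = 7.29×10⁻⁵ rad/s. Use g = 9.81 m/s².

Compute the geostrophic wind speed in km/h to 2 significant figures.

Coriolis parameter at 78°S:
f = 2Ω sin φ = 2 × 7.29×10⁻⁵ × sin 78° = 1.43×10⁻⁴ s⁻¹
Height gradient: |∂Z/∂n| = 60 m / 231000 m = 2.60×10⁻⁴
On a pressure surface, geostrophic balance gives V_g = (g/f)|∂Z/∂n|:
V_g = 9.81 × 2.60×10⁻⁴ / 1.43×10⁻⁴ = 17.9 m/s
Converting: 17.9 m/s × 3.6 = 64 km/h

64 km/h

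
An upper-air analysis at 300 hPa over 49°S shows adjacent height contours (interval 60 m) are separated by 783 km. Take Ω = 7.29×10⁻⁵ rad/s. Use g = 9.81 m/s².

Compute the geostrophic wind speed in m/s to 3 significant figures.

Coriolis parameter at 49°S:
f = 2Ω sin φ = 2 × 7.29×10⁻⁵ × sin 49° = 1.10×10⁻⁴ s⁻¹
Height gradient: |∂Z/∂n| = 60 m / 783000 m = 7.66×10⁻⁵
On a pressure surface, geostrophic balance gives V_g = (g/f)|∂Z/∂n|:
V_g = 9.81 × 7.66×10⁻⁵ / 1.10×10⁻⁴ = 6.83 m/s

6.83 m/s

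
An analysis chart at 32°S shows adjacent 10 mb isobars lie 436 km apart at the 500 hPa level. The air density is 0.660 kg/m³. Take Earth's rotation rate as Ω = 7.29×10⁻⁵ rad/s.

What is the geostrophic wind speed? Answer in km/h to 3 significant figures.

162 km/h

Coriolis parameter at 32°S:
f = 2Ω sin φ = 2 × 7.29×10⁻⁵ × sin 32° = 7.73×10⁻⁵ s⁻¹
Pressure gradient: |∂P/∂n| = 1000 Pa / 436000 m = 2.29×10⁻³ Pa/m
Geostrophic balance (pressure-gradient force = Coriolis force):
V_g = (1/(fρ)) |∂P/∂n| = 2.29×10⁻³ / (7.73×10⁻⁵ × 0.660) = 45.0 m/s
Converting: 45.0 m/s × 3.6 = 162 km/h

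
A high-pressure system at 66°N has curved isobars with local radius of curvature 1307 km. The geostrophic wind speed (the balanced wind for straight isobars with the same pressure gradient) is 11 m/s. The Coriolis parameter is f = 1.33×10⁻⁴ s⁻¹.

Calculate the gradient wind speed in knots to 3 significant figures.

22.9 knots

Around a high, pressure-gradient force acts outward with centrifugal, so Coriolis balances both:
fV = (1/ρ)|∂P/∂n| + V²/R  →  V² − fR·V + fR·V_g = 0
With fR = 1.33×10⁻⁴ × 1307×10³ m = 174 m/s:
V = [fR − √((fR)² − 4 fR V_g)]/2 = [174 − √(174² − 4×174×11)]/2 = 11.8 m/s
Supergeostrophic (V > V_g = 11 m/s), as expected around a high.
Converting: 11.8 m/s × 1.944 = 22.9 knots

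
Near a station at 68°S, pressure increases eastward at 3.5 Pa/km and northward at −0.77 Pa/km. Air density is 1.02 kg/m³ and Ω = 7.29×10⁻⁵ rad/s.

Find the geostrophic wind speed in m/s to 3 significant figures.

26.0 m/s

Coriolis parameter at 68°S:
f = 2Ω sin φ = 2 × 7.29×10⁻⁵ × sin 68° = 1.35×10⁻⁴ s⁻¹
In the Southern Hemisphere f is negative: f = −1.35×10⁻⁴ s⁻¹.
Component geostrophic relations (x east, y north):
u_g = −(1/(fρ)) ∂P/∂y,  v_g = (1/(fρ)) ∂P/∂x
u_g = −(−0.77×10⁻³)/(−1.35×10⁻⁴ × 1.02) = −5.58 m/s;  v_g = (3.5×10⁻³)/(−1.35×10⁻⁴ × 1.02) = −25.4 m/s
|V_g| = √(u_g² + v_g²) = 26.0 m/s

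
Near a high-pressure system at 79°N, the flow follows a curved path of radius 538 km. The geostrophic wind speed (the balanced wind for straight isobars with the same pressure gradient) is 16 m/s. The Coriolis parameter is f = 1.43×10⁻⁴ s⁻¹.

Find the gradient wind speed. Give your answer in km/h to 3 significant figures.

Around a high, pressure-gradient force acts outward with centrifugal, so Coriolis balances both:
fV = (1/ρ)|∂P/∂n| + V²/R  →  V² − fR·V + fR·V_g = 0
With fR = 1.43×10⁻⁴ × 538×10³ m = 76.9 m/s:
V = [fR − √((fR)² − 4 fR V_g)]/2 = [76.9 − √(76.9² − 4×76.9×16)]/2 = 22.7 m/s
Supergeostrophic (V > V_g = 16 m/s), as expected around a high.
Converting: 22.7 m/s × 3.6 = 81.7 km/h

81.7 km/h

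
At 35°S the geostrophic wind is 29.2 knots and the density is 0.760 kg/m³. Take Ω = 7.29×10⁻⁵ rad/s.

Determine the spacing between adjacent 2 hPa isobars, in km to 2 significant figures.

210 km

Coriolis parameter at 35°S:
f = 2Ω sin φ = 2 × 7.29×10⁻⁵ × sin 35° = 8.36×10⁻⁵ s⁻¹
Wind speed in SI: 29.2 knots = 15.0 m/s
Geostrophic balance rearranged: |∂P/∂n| = f ρ V_g
|∂P/∂n| = 8.36×10⁻⁵ × 0.760 × 15.0 = 9.55×10⁻⁴ Pa/m
Isobar spacing: Δn = ΔP/|∂P/∂n| = 200 Pa / 9.55×10⁻⁴ Pa/m = 209482 m ≈ 210 km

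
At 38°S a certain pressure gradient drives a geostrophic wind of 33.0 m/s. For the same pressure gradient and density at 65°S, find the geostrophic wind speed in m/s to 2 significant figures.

With the same pressure gradient and density, V_g ∝ 1/f ∝ 1/sin φ.
V₂ = V₁ · sin φ₁ / sin φ₂ = 33.0 × sin 38° / sin 65°
V₂ = 33.0 × 0.6157/0.9063 = 22 m/s

22 m/s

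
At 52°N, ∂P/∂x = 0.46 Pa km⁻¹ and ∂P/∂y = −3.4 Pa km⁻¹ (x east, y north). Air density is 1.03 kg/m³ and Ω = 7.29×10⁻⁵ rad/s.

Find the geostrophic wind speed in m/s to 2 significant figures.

29 m/s

Coriolis parameter at 52°N:
f = 2Ω sin φ = 2 × 7.29×10⁻⁵ × sin 52° = 1.15×10⁻⁴ s⁻¹
Component geostrophic relations (x east, y north):
u_g = −(1/(fρ)) ∂P/∂y,  v_g = (1/(fρ)) ∂P/∂x
u_g = −(−3.4×10⁻³)/(1.15×10⁻⁴ × 1.03) = 28.7 m/s;  v_g = (0.46×10⁻³)/(1.15×10⁻⁴ × 1.03) = 3.89 m/s
|V_g| = √(u_g² + v_g²) = 29.0 m/s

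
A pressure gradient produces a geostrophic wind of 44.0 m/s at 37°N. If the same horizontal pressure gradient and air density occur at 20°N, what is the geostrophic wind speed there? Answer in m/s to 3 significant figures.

With the same pressure gradient and density, V_g ∝ 1/f ∝ 1/sin φ.
V₂ = V₁ · sin φ₁ / sin φ₂ = 44.0 × sin 37° / sin 20°
V₂ = 44.0 × 0.6018/0.3420 = 77.4 m/s

77.4 m/s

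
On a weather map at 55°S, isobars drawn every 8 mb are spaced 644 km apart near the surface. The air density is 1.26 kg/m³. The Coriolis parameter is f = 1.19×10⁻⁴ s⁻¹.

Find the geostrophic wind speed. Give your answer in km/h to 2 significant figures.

30 km/h

Pressure gradient: |∂P/∂n| = 800 Pa / 644000 m = 1.24×10⁻³ Pa/m
Geostrophic balance (pressure-gradient force = Coriolis force):
V_g = (1/(fρ)) |∂P/∂n| = 1.24×10⁻³ / (1.19×10⁻⁴ × 1.26) = 8.28 m/s
Converting: 8.28 m/s × 3.6 = 30 km/h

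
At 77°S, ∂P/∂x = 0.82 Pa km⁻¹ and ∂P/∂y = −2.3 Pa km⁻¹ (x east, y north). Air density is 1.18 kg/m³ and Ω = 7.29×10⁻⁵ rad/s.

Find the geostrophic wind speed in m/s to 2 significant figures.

Coriolis parameter at 77°S:
f = 2Ω sin φ = 2 × 7.29×10⁻⁵ × sin 77° = 1.42×10⁻⁴ s⁻¹
In the Southern Hemisphere f is negative: f = −1.42×10⁻⁴ s⁻¹.
Component geostrophic relations (x east, y north):
u_g = −(1/(fρ)) ∂P/∂y,  v_g = (1/(fρ)) ∂P/∂x
u_g = −(−2.3×10⁻³)/(−1.42×10⁻⁴ × 1.18) = −13.7 m/s;  v_g = (0.82×10⁻³)/(−1.42×10⁻⁴ × 1.18) = −4.89 m/s
|V_g| = √(u_g² + v_g²) = 14.6 m/s

15 m/s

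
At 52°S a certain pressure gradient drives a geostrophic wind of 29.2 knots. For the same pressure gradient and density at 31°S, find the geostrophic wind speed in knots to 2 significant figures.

45 knots

With the same pressure gradient and density, V_g ∝ 1/f ∝ 1/sin φ.
V₂ = V₁ · sin φ₁ / sin φ₂ = 29.2 × sin 52° / sin 31°
V₂ = 29.2 × 0.7880/0.5150 = 45 knots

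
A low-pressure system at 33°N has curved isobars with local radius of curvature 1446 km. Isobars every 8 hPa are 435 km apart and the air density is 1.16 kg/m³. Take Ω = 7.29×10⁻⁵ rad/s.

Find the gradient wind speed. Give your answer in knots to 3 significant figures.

Coriolis parameter at 33°N:
f = 2Ω sin φ = 2 × 7.29×10⁻⁵ × sin 33° = 7.94×10⁻⁵ s⁻¹
Pressure gradient: |∂P/∂n| = 800 Pa / 435000 m = 1.84×10⁻³ Pa/m
Geostrophic speed: V_g = |∂P/∂n|/(fρ) = 1.84×10⁻³/(7.94×10⁻⁵ × 1.16) = 20.0 m/s
Around a low, centrifugal force acts outward with Coriolis, so pressure-gradient force balances both:
(1/ρ)|∂P/∂n| = fV + V²/R  →  V² + fR·V − fR·V_g = 0
With fR = 7.94×10⁻⁵ × 1446×10³ m = 115 m/s:
V = [−fR + √((fR)² + 4 fR V_g)]/2 = [−115 + √(115² + 4×115×20)]/2 = 17.3 m/s
Subgeostrophic (V < V_g = 20 m/s), as expected around a low.
Converting: 17.3 m/s × 1.944 = 33.7 knots

33.7 knots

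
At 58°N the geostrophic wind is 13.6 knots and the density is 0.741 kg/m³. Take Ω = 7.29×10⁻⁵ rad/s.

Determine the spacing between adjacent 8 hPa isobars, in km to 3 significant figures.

1250 km

Coriolis parameter at 58°N:
f = 2Ω sin φ = 2 × 7.29×10⁻⁵ × sin 58° = 1.24×10⁻⁴ s⁻¹
Wind speed in SI: 13.6 knots = 7.00 m/s
Geostrophic balance rearranged: |∂P/∂n| = f ρ V_g
|∂P/∂n| = 1.24×10⁻⁴ × 0.741 × 7.00 = 6.41×10⁻⁴ Pa/m
Isobar spacing: Δn = ΔP/|∂P/∂n| = 800 Pa / 6.41×10⁻⁴ Pa/m = 1248006 m ≈ 1250 km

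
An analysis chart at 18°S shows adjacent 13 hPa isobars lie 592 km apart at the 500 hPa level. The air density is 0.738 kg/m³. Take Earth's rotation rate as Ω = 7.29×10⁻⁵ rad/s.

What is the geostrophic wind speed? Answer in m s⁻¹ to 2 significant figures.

Coriolis parameter at 18°S:
f = 2Ω sin φ = 2 × 7.29×10⁻⁵ × sin 18° = 4.51×10⁻⁵ s⁻¹
Pressure gradient: |∂P/∂n| = 1300 Pa / 592000 m = 2.20×10⁻³ Pa/m
Geostrophic balance (pressure-gradient force = Coriolis force):
V_g = (1/(fρ)) |∂P/∂n| = 2.20×10⁻³ / (4.51×10⁻⁵ × 0.738) = 66.0 m/s

66 m s⁻¹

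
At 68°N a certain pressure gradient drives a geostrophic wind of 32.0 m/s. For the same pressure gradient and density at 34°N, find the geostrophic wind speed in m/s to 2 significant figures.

With the same pressure gradient and density, V_g ∝ 1/f ∝ 1/sin φ.
V₂ = V₁ · sin φ₁ / sin φ₂ = 32.0 × sin 68° / sin 34°
V₂ = 32.0 × 0.9272/0.5592 = 53 m/s

53 m/s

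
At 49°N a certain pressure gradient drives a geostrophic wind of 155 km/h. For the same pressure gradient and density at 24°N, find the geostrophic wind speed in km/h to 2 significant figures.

With the same pressure gradient and density, V_g ∝ 1/f ∝ 1/sin φ.
V₂ = V₁ · sin φ₁ / sin φ₂ = 155 × sin 49° / sin 24°
V₂ = 155 × 0.7547/0.4067 = 290 km/h

290 km/h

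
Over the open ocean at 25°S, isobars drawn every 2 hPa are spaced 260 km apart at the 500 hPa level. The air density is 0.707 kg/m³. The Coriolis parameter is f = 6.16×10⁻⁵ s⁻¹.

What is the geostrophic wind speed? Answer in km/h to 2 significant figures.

64 km/h

Pressure gradient: |∂P/∂n| = 200 Pa / 260000 m = 7.69×10⁻⁴ Pa/m
Geostrophic balance (pressure-gradient force = Coriolis force):
V_g = (1/(fρ)) |∂P/∂n| = 7.69×10⁻⁴ / (6.16×10⁻⁵ × 0.707) = 17.7 m/s
Converting: 17.7 m/s × 3.6 = 64 km/h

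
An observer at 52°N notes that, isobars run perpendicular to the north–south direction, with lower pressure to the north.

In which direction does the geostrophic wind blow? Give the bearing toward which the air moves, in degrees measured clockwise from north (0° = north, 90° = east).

The pressure-gradient force points toward the north (bearing 000°).
Geostrophic balance: in the Northern Hemisphere the Coriolis force deflects motion to the right, so the geostrophic wind blows 90° to the right of the pressure-gradient force (low pressure on the left).
Rotating 000° by 90° clockwise gives 090° — the wind blows toward the east.

090°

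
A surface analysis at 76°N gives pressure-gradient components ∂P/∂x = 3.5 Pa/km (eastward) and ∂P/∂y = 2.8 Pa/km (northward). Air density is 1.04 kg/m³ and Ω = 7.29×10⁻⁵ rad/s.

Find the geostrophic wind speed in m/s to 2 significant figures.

Coriolis parameter at 76°N:
f = 2Ω sin φ = 2 × 7.29×10⁻⁵ × sin 76° = 1.41×10⁻⁴ s⁻¹
Component geostrophic relations (x east, y north):
u_g = −(1/(fρ)) ∂P/∂y,  v_g = (1/(fρ)) ∂P/∂x
u_g = −(2.8×10⁻³)/(1.41×10⁻⁴ × 1.04) = −19.0 m/s;  v_g = (3.5×10⁻³)/(1.41×10⁻⁴ × 1.04) = 23.8 m/s
|V_g| = √(u_g² + v_g²) = 30.5 m/s

30 m/s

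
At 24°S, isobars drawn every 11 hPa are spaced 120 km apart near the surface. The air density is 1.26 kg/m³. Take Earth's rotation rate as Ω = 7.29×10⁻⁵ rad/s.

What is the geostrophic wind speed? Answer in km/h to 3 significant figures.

Coriolis parameter at 24°S:
f = 2Ω sin φ = 2 × 7.29×10⁻⁵ × sin 24° = 5.93×10⁻⁵ s⁻¹
Pressure gradient: |∂P/∂n| = 1100 Pa / 120000 m = 9.17×10⁻³ Pa/m
Geostrophic balance (pressure-gradient force = Coriolis force):
V_g = (1/(fρ)) |∂P/∂n| = 9.17×10⁻³ / (5.93×10⁻⁵ × 1.26) = 123 m/s
Converting: 123 m/s × 3.6 = 442 km/h

442 km/h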